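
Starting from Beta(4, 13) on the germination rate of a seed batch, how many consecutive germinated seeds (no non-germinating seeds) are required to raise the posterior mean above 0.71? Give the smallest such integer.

k = 28

After k germinated seeds and 0 non-germinating seeds the posterior is Beta(4+k, 13), with mean (4+k)/(4+13+k).
Set (4+k)/(17+k) > 0.71 and solve: k > (0.71·17 − 4)/(1 − 0.71) = 27.828.
The smallest integer exceeding 27.828 is 28, and checking k=28: (32)/(45) = 0.7111 > 0.71.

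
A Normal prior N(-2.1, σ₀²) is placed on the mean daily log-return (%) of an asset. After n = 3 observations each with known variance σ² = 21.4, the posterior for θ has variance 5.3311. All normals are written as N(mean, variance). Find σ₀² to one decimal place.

σ₀² = 21.1

For the Normal–Normal model with known σ², precisions add: τ_n = τ₀ + n/σ².
So 1/σ₀² = 1/5.3311 − 3/21.4 = 0.187579 − 0.140187 = 0.047392.
Hence σ₀² = 1/0.047392 ≈ 21.1.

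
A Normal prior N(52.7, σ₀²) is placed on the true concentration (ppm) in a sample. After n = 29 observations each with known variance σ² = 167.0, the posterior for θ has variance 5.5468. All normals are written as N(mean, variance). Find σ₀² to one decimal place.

Posterior precision equals prior precision plus data precision: 1/σ_n² = 1/σ₀² + n/σ².
So 1/σ₀² = 1/5.5468 − 29/167.0 = 0.180284 − 0.173653 = 0.006631.
Hence σ₀² = 1/0.006631 ≈ 150.8.

σ₀² = 150.8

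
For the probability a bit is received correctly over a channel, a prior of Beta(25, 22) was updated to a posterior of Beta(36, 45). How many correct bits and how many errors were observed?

11 correct bits and 23 errors

A Beta(a, b) prior with s successes and f failures in binomial data gives a Beta(a+s, b+f) posterior.
Match parameters: s=36−25=11, f=45−22=23.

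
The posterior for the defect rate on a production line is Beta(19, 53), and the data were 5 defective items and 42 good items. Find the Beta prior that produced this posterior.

Beta(14, 11)

A Beta(a, b) prior with s successes and f failures in binomial data gives a Beta(a+s, b+f) posterior.
So a = 19 − 5 = 14 and b = 53 − 42 = 11.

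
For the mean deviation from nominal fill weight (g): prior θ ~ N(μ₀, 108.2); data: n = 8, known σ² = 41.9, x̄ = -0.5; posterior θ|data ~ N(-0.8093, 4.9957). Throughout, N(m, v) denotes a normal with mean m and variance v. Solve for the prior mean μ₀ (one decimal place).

μ₀ = -7.2

With known observation variance, the Normal–Normal posterior has precision τ_n = τ₀ + n/σ² and mean μ_n = (τ₀μ₀ + (n/σ²)x̄)/τ_n.
Here τ₀ = 1/108.2 = 0.009242 and τ_data = 8/41.9 = 0.190931, so τ_n = 0.200173.
Rearranging for μ₀: μ₀ = (μ_n·τ_n − τ_data·x̄)/τ₀ = (-0.8093·0.200173 − 0.190931·-0.5) / 0.009242 = -0.066535/0.009242 ≈ -7.2.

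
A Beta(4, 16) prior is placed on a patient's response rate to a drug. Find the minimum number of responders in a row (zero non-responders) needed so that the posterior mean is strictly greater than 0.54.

k = 15

After k responders and 0 non-responders the posterior is Beta(4+k, 16), with mean (4+k)/(4+16+k).
Set (4+k)/(20+k) > 0.54 and solve: k > (0.54·20 − 4)/(1 − 0.54) = 14.783.
The smallest integer exceeding 14.783 is 15.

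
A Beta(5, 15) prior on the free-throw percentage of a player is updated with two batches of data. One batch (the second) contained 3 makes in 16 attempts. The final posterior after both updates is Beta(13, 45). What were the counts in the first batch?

5 makes and 17 misses

Sequential conjugate updates are equivalent to a single update on the pooled data, so total successes = posterior α − prior α and total failures = posterior β − prior β.
Total across both batches: 13−5=8 makes, 45−15=30 misses.
Subtract the second batch: 8−3=5 makes and 30−13=17 misses.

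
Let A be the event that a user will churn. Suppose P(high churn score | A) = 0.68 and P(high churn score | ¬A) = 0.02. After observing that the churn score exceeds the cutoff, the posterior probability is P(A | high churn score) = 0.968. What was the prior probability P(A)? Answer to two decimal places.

Bayes' rule in odds form gives O(A|E) = O(A)·[P(E|A)/P(E|¬A)], hence O(A) = O(A|E)/LR.
Posterior odds = 0.968/(1−0.968) = 30.2500. LR = 0.68/0.02 = 34.0000.
Prior odds = 30.2500/34.0000 = 0.8897, so P(A) = 0.8897/(1+0.8897) ≈ 0.47.

P(A) = 0.47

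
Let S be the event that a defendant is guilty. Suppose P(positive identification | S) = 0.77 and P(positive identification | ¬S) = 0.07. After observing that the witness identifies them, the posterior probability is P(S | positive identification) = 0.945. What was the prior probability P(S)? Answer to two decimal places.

In odds form, posterior odds = prior odds × likelihood ratio, so prior odds = posterior odds ÷ LR.
Posterior odds = 0.945/(1−0.945) = 17.1818. LR = 0.77/0.07 = 11.0000.
Prior odds = 17.1818/11.0000 = 1.5620, so P(S) = 1.5620/(1+1.5620) ≈ 0.61.

P(S) = 0.61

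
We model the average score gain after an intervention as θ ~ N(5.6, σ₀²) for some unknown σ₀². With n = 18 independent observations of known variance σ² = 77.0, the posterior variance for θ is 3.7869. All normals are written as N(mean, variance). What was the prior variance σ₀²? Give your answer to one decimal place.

For the Normal–Normal model with known σ², precisions add: τ_n = τ₀ + n/σ².
So 1/σ₀² = 1/3.7869 − 18/77.0 = 0.264068 − 0.233766 = 0.030302.
Hence σ₀² = 1/0.030302 ≈ 33.0.

σ₀² = 33.0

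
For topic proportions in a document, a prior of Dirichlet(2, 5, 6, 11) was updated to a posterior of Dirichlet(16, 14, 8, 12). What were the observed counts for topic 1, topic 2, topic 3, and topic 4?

For a Dirichlet(α) prior with multinomial counts c, the posterior is Dirichlet(α + c) componentwise.
Counts are posterior − prior componentwise: 16−2=14, 14−5=9, 8−6=2, 12−11=1.

counts (14, 9, 2, 1)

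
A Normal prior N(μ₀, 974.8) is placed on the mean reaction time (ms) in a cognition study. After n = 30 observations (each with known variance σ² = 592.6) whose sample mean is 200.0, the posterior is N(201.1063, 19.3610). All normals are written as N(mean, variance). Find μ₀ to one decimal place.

The posterior mean is a precision-weighted average: μ_n = (τ₀μ₀ + τ_data·x̄)/(τ₀+τ_data), with τ₀=1/σ₀² and τ_data=n/σ².
Here τ₀ = 1/974.8 = 0.001026 and τ_data = 30/592.6 = 0.050624, so τ_n = 0.051650.
Rearranging for μ₀: μ₀ = (μ_n·τ_n − τ_data·x̄)/τ₀ = (201.1063·0.051650 − 0.050624·200.0) / 0.001026 = 0.262340/0.001026 ≈ 255.7.

μ₀ = 255.7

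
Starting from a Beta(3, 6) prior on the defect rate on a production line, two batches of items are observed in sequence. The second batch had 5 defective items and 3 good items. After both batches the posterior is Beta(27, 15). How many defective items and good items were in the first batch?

Sequential conjugate updates are equivalent to a single update on the pooled data, so total successes = posterior α − prior α and total failures = posterior β − prior β.
Total across both batches: 27−3=24 defective items, 15−6=9 good items.
Subtract the second batch: 24−5=19 defective items and 9−3=6 good items.

19 defective items and 6 good items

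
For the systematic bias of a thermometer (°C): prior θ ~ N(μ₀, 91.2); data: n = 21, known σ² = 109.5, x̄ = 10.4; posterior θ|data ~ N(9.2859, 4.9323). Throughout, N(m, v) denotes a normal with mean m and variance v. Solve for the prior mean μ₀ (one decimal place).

The posterior mean is a precision-weighted average: μ_n = (τ₀μ₀ + τ_data·x̄)/(τ₀+τ_data), with τ₀=1/σ₀² and τ_data=n/σ².
Here τ₀ = 1/91.2 = 0.010965 and τ_data = 21/109.5 = 0.191781, so τ_n = 0.202746.
Rearranging for μ₀: μ₀ = (μ_n·τ_n − τ_data·x̄)/τ₀ = (9.2859·0.202746 − 0.191781·10.4) / 0.010965 = -0.111843/0.010965 ≈ -10.2.

μ₀ = -10.2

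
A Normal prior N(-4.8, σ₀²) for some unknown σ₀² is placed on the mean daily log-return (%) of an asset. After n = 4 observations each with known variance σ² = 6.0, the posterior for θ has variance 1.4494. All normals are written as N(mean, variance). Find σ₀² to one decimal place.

Posterior precision equals prior precision plus data precision: 1/σ_n² = 1/σ₀² + n/σ².
So 1/σ₀² = 1/1.4494 − 4/6.0 = 0.689941 − 0.666667 = 0.023274.
Hence σ₀² = 1/0.023274 ≈ 43.0.

σ₀² = 43.0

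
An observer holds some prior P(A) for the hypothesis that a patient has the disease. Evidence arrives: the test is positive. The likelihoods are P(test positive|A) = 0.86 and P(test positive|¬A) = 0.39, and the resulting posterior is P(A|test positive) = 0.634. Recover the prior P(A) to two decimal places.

Bayes' rule in odds form gives O(A|E) = O(A)·[P(E|A)/P(E|¬A)], hence O(A) = O(A|E)/LR.
Posterior odds = 0.634/(1−0.634) = 1.7322. LR = 0.86/0.39 = 2.2051.
Prior odds = 1.7322/2.2051 = 0.7855, so P(A) = 0.7855/(1+0.7855) ≈ 0.44.

P(A) = 0.44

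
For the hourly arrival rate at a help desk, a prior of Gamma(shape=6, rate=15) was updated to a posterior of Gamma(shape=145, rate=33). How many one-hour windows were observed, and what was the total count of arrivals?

A Gamma(α, β) prior (rate parametrization) on a Poisson rate with n observations summing to S gives posterior Gamma(α+S, β+n).
Matching: Σxᵢ = 145 − 6 = 139 and n = 33 − 15 = 18.

n = 18 one-hour windows with total 139 arrivals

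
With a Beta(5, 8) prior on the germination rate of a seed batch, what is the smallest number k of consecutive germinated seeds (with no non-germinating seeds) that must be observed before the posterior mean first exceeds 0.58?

After k germinated seeds and 0 non-germinating seeds the posterior is Beta(5+k, 8), with mean (5+k)/(5+8+k).
Set (5+k)/(13+k) > 0.58 and solve: k > (0.58·13 − 5)/(1 − 0.58) = 6.048.
The smallest integer exceeding 6.048 is 7.

k = 7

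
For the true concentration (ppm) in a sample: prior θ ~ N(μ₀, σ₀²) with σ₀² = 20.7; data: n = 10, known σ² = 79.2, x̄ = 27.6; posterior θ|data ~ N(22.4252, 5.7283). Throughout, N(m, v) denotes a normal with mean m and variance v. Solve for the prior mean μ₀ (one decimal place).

μ₀ = 8.9

With known observation variance, the Normal–Normal posterior has precision τ_n = τ₀ + n/σ² and mean μ_n = (τ₀μ₀ + (n/σ²)x̄)/τ_n.
Here τ₀ = 1/20.7 = 0.048309 and τ_data = 10/79.2 = 0.126263, so τ_n = 0.174572.
Rearranging for μ₀: μ₀ = (μ_n·τ_n − τ_data·x̄)/τ₀ = (22.4252·0.174572 − 0.126263·27.6) / 0.048309 = 0.429953/0.048309 ≈ 8.9.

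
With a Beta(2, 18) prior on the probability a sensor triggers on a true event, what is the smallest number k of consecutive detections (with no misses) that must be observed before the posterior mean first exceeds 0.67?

k = 35

After k detections and 0 misses the posterior is Beta(2+k, 18), with mean (2+k)/(2+18+k).
Set (2+k)/(20+k) > 0.67 and solve: k > (0.67·20 − 2)/(1 − 0.67) = 34.545.
The smallest integer exceeding 34.545 is 35, and checking k=35: (37)/(55) = 0.6727 > 0.67.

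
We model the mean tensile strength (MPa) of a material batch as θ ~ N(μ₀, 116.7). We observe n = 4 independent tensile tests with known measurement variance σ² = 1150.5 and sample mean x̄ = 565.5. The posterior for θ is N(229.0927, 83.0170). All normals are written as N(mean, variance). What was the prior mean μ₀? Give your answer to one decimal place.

μ₀ = 92.6

With known observation variance, the Normal–Normal posterior has precision τ_n = τ₀ + n/σ² and mean μ_n = (τ₀μ₀ + (n/σ²)x̄)/τ_n.
Here τ₀ = 1/116.7 = 0.008569 and τ_data = 4/1150.5 = 0.003477, so τ_n = 0.012046.
Rearranging for μ₀: μ₀ = (μ_n·τ_n − τ_data·x̄)/τ₀ = (229.0927·0.012046 − 0.003477·565.5) / 0.008569 = 0.793407/0.008569 ≈ 92.6.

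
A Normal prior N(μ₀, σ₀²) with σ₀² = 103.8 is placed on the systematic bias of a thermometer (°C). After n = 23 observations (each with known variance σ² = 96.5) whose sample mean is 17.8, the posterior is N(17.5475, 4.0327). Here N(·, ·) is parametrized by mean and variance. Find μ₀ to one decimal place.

μ₀ = 11.3

The posterior mean is a precision-weighted average: μ_n = (τ₀μ₀ + τ_data·x̄)/(τ₀+τ_data), with τ₀=1/σ₀² and τ_data=n/σ².
Here τ₀ = 1/103.8 = 0.009634 and τ_data = 23/96.5 = 0.238342, so τ_n = 0.247976.
Rearranging for μ₀: μ₀ = (μ_n·τ_n − τ_data·x̄)/τ₀ = (17.5475·0.247976 − 0.238342·17.8) / 0.009634 = 0.108871/0.009634 ≈ 11.3.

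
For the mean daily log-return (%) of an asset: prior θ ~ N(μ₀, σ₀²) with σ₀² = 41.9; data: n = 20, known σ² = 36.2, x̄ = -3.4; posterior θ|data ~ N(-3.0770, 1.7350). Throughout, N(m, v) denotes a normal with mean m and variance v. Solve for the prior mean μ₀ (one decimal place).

μ₀ = 4.4

The posterior mean is a precision-weighted average: μ_n = (τ₀μ₀ + τ_data·x̄)/(τ₀+τ_data), with τ₀=1/σ₀² and τ_data=n/σ².
Here τ₀ = 1/41.9 = 0.023866 and τ_data = 20/36.2 = 0.552486, so τ_n = 0.576352.
Rearranging for μ₀: μ₀ = (μ_n·τ_n − τ_data·x̄)/τ₀ = (-3.0770·0.576352 − 0.552486·-3.4) / 0.023866 = 0.105017/0.023866 ≈ 4.4.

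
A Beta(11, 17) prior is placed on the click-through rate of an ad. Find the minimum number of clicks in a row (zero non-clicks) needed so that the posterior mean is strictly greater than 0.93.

k = 215

After k clicks and 0 non-clicks the posterior is Beta(11+k, 17), with mean (11+k)/(11+17+k).
Set (11+k)/(28+k) > 0.93 and solve: k > (0.93·28 − 11)/(1 − 0.93) = 214.857.
The smallest integer exceeding 214.857 is 215, and checking k=215: (226)/(243) = 0.9300 > 0.93.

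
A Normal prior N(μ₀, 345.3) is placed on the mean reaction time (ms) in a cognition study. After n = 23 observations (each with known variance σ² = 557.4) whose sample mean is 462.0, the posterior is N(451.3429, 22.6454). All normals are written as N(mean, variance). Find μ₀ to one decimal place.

μ₀ = 299.5

With known observation variance, the Normal–Normal posterior has precision τ_n = τ₀ + n/σ² and mean μ_n = (τ₀μ₀ + (n/σ²)x̄)/τ_n.
Here τ₀ = 1/345.3 = 0.002896 and τ_data = 23/557.4 = 0.041263, so τ_n = 0.044159.
Rearranging for μ₀: μ₀ = (μ_n·τ_n − τ_data·x̄)/τ₀ = (451.3429·0.044159 − 0.041263·462.0) / 0.002896 = 0.867345/0.002896 ≈ 299.5.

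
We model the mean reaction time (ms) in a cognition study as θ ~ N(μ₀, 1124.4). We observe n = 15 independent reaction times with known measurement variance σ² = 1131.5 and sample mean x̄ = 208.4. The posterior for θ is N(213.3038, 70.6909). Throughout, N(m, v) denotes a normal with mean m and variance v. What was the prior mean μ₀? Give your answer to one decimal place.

The posterior mean is a precision-weighted average: μ_n = (τ₀μ₀ + τ_data·x̄)/(τ₀+τ_data), with τ₀=1/σ₀² and τ_data=n/σ².
Here τ₀ = 1/1124.4 = 0.000889 and τ_data = 15/1131.5 = 0.013257, so τ_n = 0.014146.
Rearranging for μ₀: μ₀ = (μ_n·τ_n − τ_data·x̄)/τ₀ = (213.3038·0.014146 − 0.013257·208.4) / 0.000889 = 0.254637/0.000889 ≈ 286.4.

μ₀ = 286.4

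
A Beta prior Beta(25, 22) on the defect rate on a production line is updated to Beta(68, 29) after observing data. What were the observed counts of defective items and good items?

Beta is conjugate to the binomial likelihood: posterior = Beta(a+s, b+f).
So s = 68 − 25 = 43 and f = 29 − 22 = 7.

43 defective items and 7 good items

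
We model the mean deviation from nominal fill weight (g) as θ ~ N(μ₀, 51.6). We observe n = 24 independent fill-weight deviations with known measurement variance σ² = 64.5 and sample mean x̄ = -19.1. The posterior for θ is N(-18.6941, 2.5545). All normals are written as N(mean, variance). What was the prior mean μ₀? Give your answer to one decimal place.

With known observation variance, the Normal–Normal posterior has precision τ_n = τ₀ + n/σ² and mean μ_n = (τ₀μ₀ + (n/σ²)x̄)/τ_n.
Here τ₀ = 1/51.6 = 0.019380 and τ_data = 24/64.5 = 0.372093, so τ_n = 0.391473.
Rearranging for μ₀: μ₀ = (μ_n·τ_n − τ_data·x̄)/τ₀ = (-18.6941·0.391473 − 0.372093·-19.1) / 0.019380 = -0.211259/0.019380 ≈ -10.9.

μ₀ = -10.9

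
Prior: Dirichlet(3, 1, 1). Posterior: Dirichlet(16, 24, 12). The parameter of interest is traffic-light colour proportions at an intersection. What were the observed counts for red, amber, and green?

For a Dirichlet(α) prior with multinomial counts c, the posterior is Dirichlet(α + c) componentwise.
Counts are posterior − prior componentwise: 16−3=13, 24−1=23, 12−1=11.

counts (13, 23, 11)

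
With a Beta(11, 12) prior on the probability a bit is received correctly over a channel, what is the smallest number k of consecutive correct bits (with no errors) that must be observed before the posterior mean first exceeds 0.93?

k = 149

After k correct bits and 0 errors the posterior is Beta(11+k, 12), with mean (11+k)/(11+12+k).
Set (11+k)/(23+k) > 0.93 and solve: k > (0.93·23 − 11)/(1 − 0.93) = 148.429.
The smallest integer exceeding 148.429 is 149, and checking k=149: (160)/(172) = 0.9302 > 0.93.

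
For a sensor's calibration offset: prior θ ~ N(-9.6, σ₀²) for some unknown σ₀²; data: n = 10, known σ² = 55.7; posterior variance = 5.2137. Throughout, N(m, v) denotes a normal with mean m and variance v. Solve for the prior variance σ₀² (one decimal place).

For the Normal–Normal model with known σ², precisions add: τ_n = τ₀ + n/σ².
So 1/σ₀² = 1/5.2137 − 10/55.7 = 0.191802 − 0.179533 = 0.012269.
Hence σ₀² = 1/0.012269 ≈ 81.5.

σ₀² = 81.5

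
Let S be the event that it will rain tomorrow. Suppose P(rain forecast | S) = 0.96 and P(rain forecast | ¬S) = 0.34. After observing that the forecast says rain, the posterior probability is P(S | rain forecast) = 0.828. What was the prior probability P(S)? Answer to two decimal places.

In odds form, posterior odds = prior odds × likelihood ratio, so prior odds = posterior odds ÷ LR.
Posterior odds = 0.828/(1−0.828) = 4.8140. LR = 0.96/0.34 = 2.8235.
Prior odds = 4.8140/2.8235 = 1.7050, so P(S) = 1.7050/(1+1.7050) ≈ 0.63.

P(S) = 0.63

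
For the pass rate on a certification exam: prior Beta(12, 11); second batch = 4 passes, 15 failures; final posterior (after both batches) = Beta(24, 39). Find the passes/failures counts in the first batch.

8 passes and 13 failures

Because Beta–binomial updating is additive in the counts, the combined data contributed (α_post−α_prior, β_post−β_prior) successes and failures.
Total across both batches: 24−12=12 passes, 39−11=28 failures.
Subtract the second batch: 12−4=8 passes and 28−15=13 failures.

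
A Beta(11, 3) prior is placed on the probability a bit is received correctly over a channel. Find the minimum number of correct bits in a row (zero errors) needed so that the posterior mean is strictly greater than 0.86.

After k correct bits and 0 errors the posterior is Beta(11+k, 3), with mean (11+k)/(11+3+k).
Set (11+k)/(14+k) > 0.86 and solve: k > (0.86·14 − 11)/(1 − 0.86) = 7.429.
The smallest integer exceeding 7.429 is 8, and checking k=8: (19)/(22) = 0.8636 > 0.86.

k = 8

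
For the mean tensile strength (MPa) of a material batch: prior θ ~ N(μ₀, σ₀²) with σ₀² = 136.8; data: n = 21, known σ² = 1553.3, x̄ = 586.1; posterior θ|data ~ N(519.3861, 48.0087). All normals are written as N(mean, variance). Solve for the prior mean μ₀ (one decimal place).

μ₀ = 396.0

The posterior mean is a precision-weighted average: μ_n = (τ₀μ₀ + τ_data·x̄)/(τ₀+τ_data), with τ₀=1/σ₀² and τ_data=n/σ².
Here τ₀ = 1/136.8 = 0.007310 and τ_data = 21/1553.3 = 0.013520, so τ_n = 0.020830.
Rearranging for μ₀: μ₀ = (μ_n·τ_n − τ_data·x̄)/τ₀ = (519.3861·0.020830 − 0.013520·586.1) / 0.007310 = 2.894740/0.007310 ≈ 396.0.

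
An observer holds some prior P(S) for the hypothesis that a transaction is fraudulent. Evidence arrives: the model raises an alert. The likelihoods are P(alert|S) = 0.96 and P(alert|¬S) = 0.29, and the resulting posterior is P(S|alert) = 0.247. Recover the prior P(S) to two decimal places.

In odds form, posterior odds = prior odds × likelihood ratio, so prior odds = posterior odds ÷ LR.
Posterior odds = 0.247/(1−0.247) = 0.3280. LR = 0.96/0.29 = 3.3103.
Prior odds = 0.3280/3.3103 = 0.0991, so P(S) = 0.0991/(1+0.0991) ≈ 0.09.

P(S) = 0.09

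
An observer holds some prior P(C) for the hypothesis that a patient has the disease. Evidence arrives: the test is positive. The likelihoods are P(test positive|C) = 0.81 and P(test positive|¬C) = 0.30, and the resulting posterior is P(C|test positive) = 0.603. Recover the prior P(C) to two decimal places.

In odds form, posterior odds = prior odds × likelihood ratio, so prior odds = posterior odds ÷ LR.
Posterior odds = 0.603/(1−0.603) = 1.5189. LR = 0.81/0.30 = 2.7000.
Prior odds = 1.5189/2.7000 = 0.5626, so P(C) = 0.5626/(1+0.5626) ≈ 0.36.

P(C) = 0.36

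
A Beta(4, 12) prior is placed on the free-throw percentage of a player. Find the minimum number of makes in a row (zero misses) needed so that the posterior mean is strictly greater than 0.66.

k = 20

After k makes and 0 misses the posterior is Beta(4+k, 12), with mean (4+k)/(4+12+k).
Set (4+k)/(16+k) > 0.66 and solve: k > (0.66·16 − 4)/(1 − 0.66) = 19.294.
The smallest integer exceeding 19.294 is 20.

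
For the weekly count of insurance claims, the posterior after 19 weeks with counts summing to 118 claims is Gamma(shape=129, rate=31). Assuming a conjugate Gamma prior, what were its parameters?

Gamma(shape=11, rate=12)

Gamma–Poisson conjugacy: posterior shape = α + Σxᵢ, posterior rate = β + n.
So α = 129 − 118 = 11 and β = 31 − 19 = 12.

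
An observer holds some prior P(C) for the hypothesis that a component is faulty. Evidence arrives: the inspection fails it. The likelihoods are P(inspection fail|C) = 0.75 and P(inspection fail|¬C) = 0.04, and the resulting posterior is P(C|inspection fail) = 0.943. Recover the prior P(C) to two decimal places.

Bayes' rule in odds form gives O(C|E) = O(C)·[P(E|C)/P(E|¬C)], hence O(C) = O(C|E)/LR.
Posterior odds = 0.943/(1−0.943) = 16.5439. LR = 0.75/0.04 = 18.7500.
Prior odds = 16.5439/18.7500 = 0.8823, so P(C) = 0.8823/(1+0.8823) ≈ 0.47.

P(C) = 0.47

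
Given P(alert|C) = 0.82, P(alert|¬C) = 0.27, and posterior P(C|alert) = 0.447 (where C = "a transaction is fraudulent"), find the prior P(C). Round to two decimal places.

P(C) = 0.21

In odds form, posterior odds = prior odds × likelihood ratio, so prior odds = posterior odds ÷ LR.
Posterior odds = 0.447/(1−0.447) = 0.8083. LR = 0.82/0.27 = 3.0370.
Prior odds = 0.8083/3.0370 = 0.2662, so P(C) = 0.2662/(1+0.2662) ≈ 0.21.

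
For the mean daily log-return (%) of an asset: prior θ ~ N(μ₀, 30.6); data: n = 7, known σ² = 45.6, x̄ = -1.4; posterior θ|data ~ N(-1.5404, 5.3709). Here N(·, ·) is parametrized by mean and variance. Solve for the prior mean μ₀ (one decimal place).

μ₀ = -2.2

With known observation variance, the Normal–Normal posterior has precision τ_n = τ₀ + n/σ² and mean μ_n = (τ₀μ₀ + (n/σ²)x̄)/τ_n.
Here τ₀ = 1/30.6 = 0.032680 and τ_data = 7/45.6 = 0.153509, so τ_n = 0.186189.
Rearranging for μ₀: μ₀ = (μ_n·τ_n − τ_data·x̄)/τ₀ = (-1.5404·0.186189 − 0.153509·-1.4) / 0.032680 = -0.071893/0.032680 ≈ -2.2.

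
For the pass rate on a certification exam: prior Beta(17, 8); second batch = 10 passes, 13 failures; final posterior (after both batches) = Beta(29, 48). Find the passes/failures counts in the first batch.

Because Beta–binomial updating is additive in the counts, the combined data contributed (α_post−α_prior, β_post−β_prior) successes and failures.
Total across both batches: 29−17=12 passes, 48−8=40 failures.
Subtract the second batch: 12−10=2 passes and 40−13=27 failures.

2 passes and 27 failures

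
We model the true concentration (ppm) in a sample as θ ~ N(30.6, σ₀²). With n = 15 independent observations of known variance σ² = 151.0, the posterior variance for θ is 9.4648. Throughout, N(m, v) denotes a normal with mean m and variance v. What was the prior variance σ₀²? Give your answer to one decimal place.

σ₀² = 158.3

Posterior precision equals prior precision plus data precision: 1/σ_n² = 1/σ₀² + n/σ².
So 1/σ₀² = 1/9.4648 − 15/151.0 = 0.105655 − 0.099338 = 0.006317.
Hence σ₀² = 1/0.006317 ≈ 158.3.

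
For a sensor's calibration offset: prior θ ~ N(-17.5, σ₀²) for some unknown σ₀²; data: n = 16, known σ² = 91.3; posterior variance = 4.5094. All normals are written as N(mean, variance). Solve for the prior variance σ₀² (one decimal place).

σ₀² = 21.5

Posterior precision equals prior precision plus data precision: 1/σ_n² = 1/σ₀² + n/σ².
So 1/σ₀² = 1/4.5094 − 16/91.3 = 0.221759 − 0.175246 = 0.046513.
Hence σ₀² = 1/0.046513 ≈ 21.5.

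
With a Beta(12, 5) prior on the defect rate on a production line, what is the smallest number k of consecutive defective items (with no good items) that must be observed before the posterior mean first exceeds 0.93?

k = 55

After k defective items and 0 good items the posterior is Beta(12+k, 5), with mean (12+k)/(12+5+k).
Set (12+k)/(17+k) > 0.93 and solve: k > (0.93·17 − 12)/(1 − 0.93) = 54.429.
The smallest integer exceeding 54.429 is 55, and checking k=55: (67)/(72) = 0.9306 > 0.93.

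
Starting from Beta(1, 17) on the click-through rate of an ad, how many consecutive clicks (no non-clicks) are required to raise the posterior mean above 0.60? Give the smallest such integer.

After k clicks and 0 non-clicks the posterior is Beta(1+k, 17), with mean (1+k)/(1+17+k).
Set (1+k)/(18+k) > 0.60 and solve: k > (0.60·18 − 1)/(1 − 0.60) = 24.500.
The smallest integer exceeding 24.500 is 25, and checking k=25: (26)/(43) = 0.6047 > 0.60.

k = 25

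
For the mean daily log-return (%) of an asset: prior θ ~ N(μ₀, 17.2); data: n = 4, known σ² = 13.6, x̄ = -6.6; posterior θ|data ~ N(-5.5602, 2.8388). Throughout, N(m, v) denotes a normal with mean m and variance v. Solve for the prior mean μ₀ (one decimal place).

The posterior mean is a precision-weighted average: μ_n = (τ₀μ₀ + τ_data·x̄)/(τ₀+τ_data), with τ₀=1/σ₀² and τ_data=n/σ².
Here τ₀ = 1/17.2 = 0.058140 and τ_data = 4/13.6 = 0.294118, so τ_n = 0.352258.
Rearranging for μ₀: μ₀ = (μ_n·τ_n − τ_data·x̄)/τ₀ = (-5.5602·0.352258 − 0.294118·-6.6) / 0.058140 = -0.017446/0.058140 ≈ -0.3.

μ₀ = -0.3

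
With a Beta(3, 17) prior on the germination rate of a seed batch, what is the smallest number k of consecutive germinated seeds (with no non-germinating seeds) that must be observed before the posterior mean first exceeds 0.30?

k = 5

After k germinated seeds and 0 non-germinating seeds the posterior is Beta(3+k, 17), with mean (3+k)/(3+17+k).
Set (3+k)/(20+k) > 0.30 and solve: k > (0.30·20 − 3)/(1 − 0.30) = 4.286.
The smallest integer exceeding 4.286 is 5, and checking k=5: (8)/(25) = 0.3200 > 0.30.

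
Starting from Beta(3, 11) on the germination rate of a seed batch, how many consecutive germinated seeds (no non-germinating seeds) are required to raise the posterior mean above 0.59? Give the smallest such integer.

k = 13

After k germinated seeds and 0 non-germinating seeds the posterior is Beta(3+k, 11), with mean (3+k)/(3+11+k).
Set (3+k)/(14+k) > 0.59 and solve: k > (0.59·14 − 3)/(1 − 0.59) = 12.829.
The smallest integer exceeding 12.829 is 13.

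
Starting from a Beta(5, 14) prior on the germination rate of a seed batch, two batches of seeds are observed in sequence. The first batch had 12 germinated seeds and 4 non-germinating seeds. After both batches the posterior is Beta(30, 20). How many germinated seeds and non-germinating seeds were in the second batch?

13 germinated seeds and 2 non-germinating seeds

Sequential conjugate updates are equivalent to a single update on the pooled data, so total successes = posterior α − prior α and total failures = posterior β − prior β.
Total across both batches: 30−5=25 germinated seeds, 20−14=6 non-germinating seeds.
Subtract the first batch: 25−12=13 germinated seeds and 6−4=2 non-germinating seeds.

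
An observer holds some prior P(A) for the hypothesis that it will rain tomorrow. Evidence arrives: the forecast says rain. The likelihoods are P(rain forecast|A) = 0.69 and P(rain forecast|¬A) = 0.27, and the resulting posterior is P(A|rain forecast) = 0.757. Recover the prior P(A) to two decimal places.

In odds form, posterior odds = prior odds × likelihood ratio, so prior odds = posterior odds ÷ LR.
Posterior odds = 0.757/(1−0.757) = 3.1152. LR = 0.69/0.27 = 2.5556.
Prior odds = 3.1152/2.5556 = 1.2190, so P(A) = 1.2190/(1+1.2190) ≈ 0.55.

P(A) = 0.55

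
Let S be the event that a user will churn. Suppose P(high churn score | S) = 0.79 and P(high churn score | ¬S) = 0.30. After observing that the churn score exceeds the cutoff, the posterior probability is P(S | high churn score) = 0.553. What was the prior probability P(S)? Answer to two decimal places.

Bayes' rule in odds form gives O(S|E) = O(S)·[P(E|S)/P(E|¬S)], hence O(S) = O(S|E)/LR.
Posterior odds = 0.553/(1−0.553) = 1.2371. LR = 0.79/0.30 = 2.6333.
Prior odds = 1.2371/2.6333 = 0.4698, so P(S) = 0.4698/(1+0.4698) ≈ 0.32.

P(S) = 0.32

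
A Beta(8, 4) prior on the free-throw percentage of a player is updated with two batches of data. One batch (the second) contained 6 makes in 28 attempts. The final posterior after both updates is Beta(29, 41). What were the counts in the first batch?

Because Beta–binomial updating is additive in the counts, the combined data contributed (α_post−α_prior, β_post−β_prior) successes and failures.
Total across both batches: 29−8=21 makes, 41−4=37 misses.
Subtract the second batch: 21−6=15 makes and 37−22=15 misses.

15 makes and 15 misses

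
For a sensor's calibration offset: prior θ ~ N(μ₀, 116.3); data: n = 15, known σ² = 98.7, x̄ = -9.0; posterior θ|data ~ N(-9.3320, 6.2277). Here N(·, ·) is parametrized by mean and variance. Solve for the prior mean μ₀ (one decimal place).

μ₀ = -15.2

The posterior mean is a precision-weighted average: μ_n = (τ₀μ₀ + τ_data·x̄)/(τ₀+τ_data), with τ₀=1/σ₀² and τ_data=n/σ².
Here τ₀ = 1/116.3 = 0.008598 and τ_data = 15/98.7 = 0.151976, so τ_n = 0.160574.
Rearranging for μ₀: μ₀ = (μ_n·τ_n − τ_data·x̄)/τ₀ = (-9.3320·0.160574 − 0.151976·-9.0) / 0.008598 = -0.130693/0.008598 ≈ -15.2.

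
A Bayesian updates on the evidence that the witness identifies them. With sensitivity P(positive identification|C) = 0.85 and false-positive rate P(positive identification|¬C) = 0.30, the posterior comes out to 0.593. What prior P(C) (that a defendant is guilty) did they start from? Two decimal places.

P(C) = 0.34

In odds form, posterior odds = prior odds × likelihood ratio, so prior odds = posterior odds ÷ LR.
Posterior odds = 0.593/(1−0.593) = 1.4570. LR = 0.85/0.30 = 2.8333.
Prior odds = 1.4570/2.8333 = 0.5142, so P(C) = 0.5142/(1+0.5142) ≈ 0.34.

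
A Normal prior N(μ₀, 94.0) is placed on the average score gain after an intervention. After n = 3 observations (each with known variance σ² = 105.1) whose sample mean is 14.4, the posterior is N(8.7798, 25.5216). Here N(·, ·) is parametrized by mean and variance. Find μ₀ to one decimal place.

The posterior mean is a precision-weighted average: μ_n = (τ₀μ₀ + τ_data·x̄)/(τ₀+τ_data), with τ₀=1/σ₀² and τ_data=n/σ².
Here τ₀ = 1/94.0 = 0.010638 and τ_data = 3/105.1 = 0.028544, so τ_n = 0.039182.
Rearranging for μ₀: μ₀ = (μ_n·τ_n − τ_data·x̄)/τ₀ = (8.7798·0.039182 − 0.028544·14.4) / 0.010638 = -0.067023/0.010638 ≈ -6.3.

μ₀ = -6.3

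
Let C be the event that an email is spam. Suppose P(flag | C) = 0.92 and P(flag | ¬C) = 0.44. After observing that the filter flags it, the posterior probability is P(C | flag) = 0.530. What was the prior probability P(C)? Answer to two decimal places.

Bayes' rule in odds form gives O(C|E) = O(C)·[P(E|C)/P(E|¬C)], hence O(C) = O(C|E)/LR.
Posterior odds = 0.530/(1−0.530) = 1.1277. LR = 0.92/0.44 = 2.0909.
Prior odds = 1.1277/2.0909 = 0.5393, so P(C) = 0.5393/(1+0.5393) ≈ 0.35.

P(C) = 0.35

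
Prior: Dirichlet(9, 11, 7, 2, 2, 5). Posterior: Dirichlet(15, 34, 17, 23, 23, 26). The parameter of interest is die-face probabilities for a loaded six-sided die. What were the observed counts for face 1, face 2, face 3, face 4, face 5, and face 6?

counts (6, 23, 10, 21, 21, 21)

For a Dirichlet(α) prior with multinomial counts c, the posterior is Dirichlet(α + c) componentwise.
Counts are posterior − prior componentwise: 15−9=6, 34−11=23, 17−7=10, 23−2=21, 23−2=21, 26−5=21.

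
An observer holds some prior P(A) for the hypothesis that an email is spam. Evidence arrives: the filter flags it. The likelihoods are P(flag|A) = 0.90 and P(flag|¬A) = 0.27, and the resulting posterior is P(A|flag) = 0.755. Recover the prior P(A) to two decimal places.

Bayes' rule in odds form gives O(A|E) = O(A)·[P(E|A)/P(E|¬A)], hence O(A) = O(A|E)/LR.
Posterior odds = 0.755/(1−0.755) = 3.0816. LR = 0.90/0.27 = 3.3333.
Prior odds = 3.0816/3.3333 = 0.9245, so P(A) = 0.9245/(1+0.9245) ≈ 0.48.

P(A) = 0.48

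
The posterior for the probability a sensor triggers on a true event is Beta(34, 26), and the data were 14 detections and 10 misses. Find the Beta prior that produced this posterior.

Beta(20, 16)

Under Beta–binomial conjugacy the posterior parameters are (a+s, b+f).
Subtract the data counts: 34−14=20, 26−10=16.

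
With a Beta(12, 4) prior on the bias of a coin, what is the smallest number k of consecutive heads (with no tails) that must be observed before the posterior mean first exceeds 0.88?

k = 18

After k heads and 0 tails the posterior is Beta(12+k, 4), with mean (12+k)/(12+4+k).
Set (12+k)/(16+k) > 0.88 and solve: k > (0.88·16 − 12)/(1 − 0.88) = 17.333.
The smallest integer exceeding 17.333 is 18.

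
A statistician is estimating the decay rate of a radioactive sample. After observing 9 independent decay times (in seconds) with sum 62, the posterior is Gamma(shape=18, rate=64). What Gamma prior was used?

Gamma(shape=9, rate=2)

Gamma–exponential conjugacy: posterior shape = α + n, posterior rate = β + Σtᵢ.
So α = 18 − 9 = 9 and β = 64 − 62 = 2.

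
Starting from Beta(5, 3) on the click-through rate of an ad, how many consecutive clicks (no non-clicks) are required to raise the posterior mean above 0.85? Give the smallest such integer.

k = 13

After k clicks and 0 non-clicks the posterior is Beta(5+k, 3), with mean (5+k)/(5+3+k).
Set (5+k)/(8+k) > 0.85 and solve: k > (0.85·8 − 5)/(1 − 0.85) = 12.000.
The smallest integer exceeding 12.000 is 13.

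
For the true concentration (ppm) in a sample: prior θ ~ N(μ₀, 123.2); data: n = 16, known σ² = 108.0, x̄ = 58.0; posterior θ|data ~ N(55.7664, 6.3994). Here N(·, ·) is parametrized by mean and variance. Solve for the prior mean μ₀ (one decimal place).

The posterior mean is a precision-weighted average: μ_n = (τ₀μ₀ + τ_data·x̄)/(τ₀+τ_data), with τ₀=1/σ₀² and τ_data=n/σ².
Here τ₀ = 1/123.2 = 0.008117 and τ_data = 16/108.0 = 0.148148, so τ_n = 0.156265.
Rearranging for μ₀: μ₀ = (μ_n·τ_n − τ_data·x̄)/τ₀ = (55.7664·0.156265 − 0.148148·58.0) / 0.008117 = 0.121752/0.008117 ≈ 15.0.

μ₀ = 15.0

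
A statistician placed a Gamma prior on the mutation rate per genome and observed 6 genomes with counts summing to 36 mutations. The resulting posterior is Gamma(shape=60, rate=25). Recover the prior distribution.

Gamma–Poisson conjugacy: posterior shape = α + Σxᵢ, posterior rate = β + n.
So α = 60 − 36 = 24 and β = 25 − 6 = 19.

Gamma(shape=24, rate=19)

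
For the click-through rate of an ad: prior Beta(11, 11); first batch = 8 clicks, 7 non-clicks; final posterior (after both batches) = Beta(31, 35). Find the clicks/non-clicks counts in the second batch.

12 clicks and 17 non-clicks

Because Beta–binomial updating is additive in the counts, the combined data contributed (α_post−α_prior, β_post−β_prior) successes and failures.
Total across both batches: 31−11=20 clicks, 35−11=24 non-clicks.
Subtract the first batch: 20−8=12 clicks and 24−7=17 non-clicks.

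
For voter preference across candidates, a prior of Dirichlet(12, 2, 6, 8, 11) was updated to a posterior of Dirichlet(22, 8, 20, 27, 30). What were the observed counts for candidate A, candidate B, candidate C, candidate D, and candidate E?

counts (10, 6, 14, 19, 19)

For a Dirichlet(α) prior with multinomial counts c, the posterior is Dirichlet(α + c) componentwise.
Counts are posterior − prior componentwise: 22−12=10, 8−2=6, 20−6=14, 27−8=19, 30−11=19.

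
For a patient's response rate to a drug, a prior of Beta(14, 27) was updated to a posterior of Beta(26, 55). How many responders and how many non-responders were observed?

Beta is conjugate to the binomial likelihood: posterior = Beta(α+s, β+f).
So s = 26 − 14 = 12 and f = 55 − 27 = 28.

12 responders and 28 non-responders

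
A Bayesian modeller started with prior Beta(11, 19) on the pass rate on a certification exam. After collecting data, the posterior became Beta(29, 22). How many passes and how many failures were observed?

Under Beta–binomial conjugacy the posterior parameters are (a+s, b+f).
Match parameters: s=29−11=18, f=22−19=3.

18 passes and 3 failures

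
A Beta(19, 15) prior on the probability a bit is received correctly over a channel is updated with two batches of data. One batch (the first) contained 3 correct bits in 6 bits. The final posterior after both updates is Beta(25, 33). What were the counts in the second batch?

Because Beta–binomial updating is additive in the counts, the combined data contributed (α_post−α_prior, β_post−β_prior) successes and failures.
Total across both batches: 25−19=6 correct bits, 33−15=18 errors.
Subtract the first batch: 6−3=3 correct bits and 18−3=15 errors.

3 correct bits and 15 errors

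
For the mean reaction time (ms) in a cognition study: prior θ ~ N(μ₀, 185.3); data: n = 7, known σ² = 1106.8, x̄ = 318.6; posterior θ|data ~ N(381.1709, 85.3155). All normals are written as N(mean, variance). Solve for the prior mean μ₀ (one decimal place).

μ₀ = 454.5

The posterior mean is a precision-weighted average: μ_n = (τ₀μ₀ + τ_data·x̄)/(τ₀+τ_data), with τ₀=1/σ₀² and τ_data=n/σ².
Here τ₀ = 1/185.3 = 0.005397 and τ_data = 7/1106.8 = 0.006325, so τ_n = 0.011722.
Rearranging for μ₀: μ₀ = (μ_n·τ_n − τ_data·x̄)/τ₀ = (381.1709·0.011722 − 0.006325·318.6) / 0.005397 = 2.452940/0.005397 ≈ 454.5.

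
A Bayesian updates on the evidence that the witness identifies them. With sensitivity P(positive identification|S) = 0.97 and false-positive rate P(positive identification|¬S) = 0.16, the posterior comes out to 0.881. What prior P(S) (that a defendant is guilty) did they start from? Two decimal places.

P(S) = 0.55

Bayes' rule in odds form gives O(S|E) = O(S)·[P(E|S)/P(E|¬S)], hence O(S) = O(S|E)/LR.
Posterior odds = 0.881/(1−0.881) = 7.4034. LR = 0.97/0.16 = 6.0625.
Prior odds = 7.4034/6.0625 = 1.2212, so P(S) = 1.2212/(1+1.2212) ≈ 0.55.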